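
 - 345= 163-508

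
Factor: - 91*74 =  - 2^1*7^1*13^1*37^1 = -6734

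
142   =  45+97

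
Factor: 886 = 2^1*443^1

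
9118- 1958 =7160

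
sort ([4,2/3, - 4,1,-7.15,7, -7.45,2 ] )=[ - 7.45, - 7.15,- 4, 2/3 , 1,2, 4 , 7 ]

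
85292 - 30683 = 54609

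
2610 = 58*45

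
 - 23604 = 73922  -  97526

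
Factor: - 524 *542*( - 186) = 2^4*3^1*31^1*131^1*271^1  =  52825488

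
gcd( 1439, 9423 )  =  1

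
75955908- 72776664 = 3179244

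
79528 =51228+28300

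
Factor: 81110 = 2^1  *5^1*8111^1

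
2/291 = 2/291 = 0.01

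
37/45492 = 37/45492 = 0.00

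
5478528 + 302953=5781481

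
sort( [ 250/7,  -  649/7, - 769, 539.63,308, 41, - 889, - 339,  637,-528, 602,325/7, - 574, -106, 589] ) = [ - 889, - 769 , - 574, - 528, -339, - 106 , - 649/7,250/7, 41, 325/7,308, 539.63, 589, 602,637 ] 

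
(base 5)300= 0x4B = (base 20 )3F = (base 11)69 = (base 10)75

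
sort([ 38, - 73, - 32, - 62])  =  [ - 73, - 62, - 32, 38 ] 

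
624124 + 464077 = 1088201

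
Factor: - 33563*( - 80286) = 2^1 * 3^1*13381^1 * 33563^1 = 2694639018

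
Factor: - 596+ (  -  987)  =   - 1583^1= - 1583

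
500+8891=9391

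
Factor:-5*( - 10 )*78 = 2^2 * 3^1 * 5^2*13^1=3900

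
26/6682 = 1/257 = 0.00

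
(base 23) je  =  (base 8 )703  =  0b111000011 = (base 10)451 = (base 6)2031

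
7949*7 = 55643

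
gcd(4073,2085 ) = 1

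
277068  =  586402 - 309334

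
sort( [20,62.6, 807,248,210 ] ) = [ 20 , 62.6, 210, 248,807]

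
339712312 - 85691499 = 254020813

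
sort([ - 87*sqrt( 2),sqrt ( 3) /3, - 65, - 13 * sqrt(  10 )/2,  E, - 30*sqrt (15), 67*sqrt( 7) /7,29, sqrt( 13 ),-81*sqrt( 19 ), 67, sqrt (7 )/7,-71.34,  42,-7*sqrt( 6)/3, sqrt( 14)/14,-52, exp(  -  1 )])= [-81*sqrt( 19)  , - 87*sqrt( 2 ), - 30*sqrt( 15), - 71.34, - 65, - 52, - 13*sqrt ( 10) /2, - 7 * sqrt( 6)/3,sqrt(14 )/14, exp( - 1 ), sqrt( 7 ) /7,sqrt( 3)/3, E, sqrt(13 ) , 67*sqrt(7) /7, 29,42,67]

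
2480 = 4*620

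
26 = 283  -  257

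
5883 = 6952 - 1069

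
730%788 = 730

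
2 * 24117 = 48234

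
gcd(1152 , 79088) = 16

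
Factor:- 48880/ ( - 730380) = 52/777 = 2^2 * 3^(-1 )*7^( - 1)  *13^1*37^ ( -1 ) 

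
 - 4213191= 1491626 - 5704817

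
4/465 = 4/465=0.01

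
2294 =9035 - 6741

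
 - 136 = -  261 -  - 125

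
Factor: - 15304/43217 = -2^3*23^( - 1 )*1879^( - 1 )*1913^1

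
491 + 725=1216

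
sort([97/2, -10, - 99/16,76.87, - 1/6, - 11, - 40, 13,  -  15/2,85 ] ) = [ - 40, - 11, - 10, - 15/2 , - 99/16, - 1/6 , 13, 97/2,76.87,85 ]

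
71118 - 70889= 229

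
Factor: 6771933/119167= 3^2*7^1*17^1 * 269^ ( - 1)*443^(  -  1 )*6323^1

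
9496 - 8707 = 789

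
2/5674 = 1/2837 = 0.00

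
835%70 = 65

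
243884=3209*76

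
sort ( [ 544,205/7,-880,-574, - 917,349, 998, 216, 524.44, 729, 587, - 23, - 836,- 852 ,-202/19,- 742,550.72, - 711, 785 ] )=[-917, - 880, - 852, - 836 ,-742,-711, - 574, - 23, - 202/19, 205/7,216, 349,524.44, 544, 550.72, 587,729, 785, 998]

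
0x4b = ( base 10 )75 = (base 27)2l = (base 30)2F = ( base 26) 2N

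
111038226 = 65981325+45056901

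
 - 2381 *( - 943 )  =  2245283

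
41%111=41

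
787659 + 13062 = 800721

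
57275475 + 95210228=152485703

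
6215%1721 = 1052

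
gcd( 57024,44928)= 1728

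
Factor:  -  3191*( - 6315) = 20151165 =3^1*5^1*421^1*3191^1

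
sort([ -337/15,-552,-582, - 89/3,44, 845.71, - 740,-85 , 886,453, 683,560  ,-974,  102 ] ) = [-974,  -  740, - 582,  -  552,-85, -89/3, - 337/15,  44,102,453,560,683,845.71,886 ]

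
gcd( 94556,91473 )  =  1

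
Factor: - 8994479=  - 13^1*17^1*40699^1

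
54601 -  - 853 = 55454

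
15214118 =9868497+5345621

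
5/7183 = 5/7183 = 0.00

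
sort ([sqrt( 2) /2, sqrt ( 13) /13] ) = [ sqrt(13)/13, sqrt( 2)/2 ]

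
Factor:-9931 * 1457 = -14469467 = -31^1*47^1*9931^1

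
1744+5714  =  7458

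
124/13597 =124/13597 = 0.01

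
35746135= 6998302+28747833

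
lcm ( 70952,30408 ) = 212856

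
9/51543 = 1/5727 = 0.00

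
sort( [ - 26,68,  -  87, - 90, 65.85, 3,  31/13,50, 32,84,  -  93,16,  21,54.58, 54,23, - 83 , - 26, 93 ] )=[ - 93, - 90, - 87, - 83, - 26, - 26,31/13,3, 16,  21,23, 32, 50,  54,  54.58,65.85, 68,84,93]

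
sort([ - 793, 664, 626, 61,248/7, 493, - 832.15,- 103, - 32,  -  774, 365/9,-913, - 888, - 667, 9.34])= [ - 913, - 888, - 832.15, -793, - 774, - 667,-103, - 32,9.34, 248/7,365/9, 61, 493,626,664 ]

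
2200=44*50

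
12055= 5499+6556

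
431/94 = 431/94 = 4.59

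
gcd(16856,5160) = 344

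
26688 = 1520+25168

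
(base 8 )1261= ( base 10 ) 689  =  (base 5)10224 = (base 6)3105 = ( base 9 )845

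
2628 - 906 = 1722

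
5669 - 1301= 4368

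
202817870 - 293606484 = -90788614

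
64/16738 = 32/8369=0.00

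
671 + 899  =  1570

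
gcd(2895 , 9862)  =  1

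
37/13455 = 37/13455=0.00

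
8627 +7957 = 16584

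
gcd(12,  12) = 12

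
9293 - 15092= - 5799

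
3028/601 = 3028/601 = 5.04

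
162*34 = 5508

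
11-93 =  - 82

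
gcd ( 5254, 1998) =74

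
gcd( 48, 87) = 3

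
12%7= 5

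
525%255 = 15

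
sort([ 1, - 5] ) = [ - 5, 1]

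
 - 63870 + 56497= -7373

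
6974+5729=12703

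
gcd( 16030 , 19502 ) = 14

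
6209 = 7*887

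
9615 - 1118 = 8497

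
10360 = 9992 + 368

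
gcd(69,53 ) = 1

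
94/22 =47/11= 4.27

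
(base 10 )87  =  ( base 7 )153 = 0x57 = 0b1010111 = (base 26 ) 39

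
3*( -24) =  - 72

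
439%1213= 439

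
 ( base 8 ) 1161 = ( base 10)625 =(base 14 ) 329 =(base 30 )KP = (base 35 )hu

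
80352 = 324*248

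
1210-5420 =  - 4210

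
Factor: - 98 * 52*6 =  - 30576 = - 2^4*3^1*7^2*13^1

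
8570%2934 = 2702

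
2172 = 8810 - 6638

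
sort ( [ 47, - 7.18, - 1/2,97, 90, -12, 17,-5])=[ - 12, - 7.18, - 5, - 1/2, 17,47, 90,97]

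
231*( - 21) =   -  4851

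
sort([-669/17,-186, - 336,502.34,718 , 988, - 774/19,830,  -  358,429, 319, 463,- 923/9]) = [  -  358 , - 336, - 186, -923/9, - 774/19, - 669/17,319,429, 463 , 502.34,718,830,988]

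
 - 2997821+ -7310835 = - 10308656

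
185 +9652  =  9837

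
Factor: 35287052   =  2^2 *31^1*284573^1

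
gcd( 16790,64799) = 1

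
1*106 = 106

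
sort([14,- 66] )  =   [ - 66,14]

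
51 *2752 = 140352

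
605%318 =287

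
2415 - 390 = 2025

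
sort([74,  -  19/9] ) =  [ - 19/9, 74] 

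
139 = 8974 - 8835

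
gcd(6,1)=1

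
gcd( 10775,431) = 431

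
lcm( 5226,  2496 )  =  167232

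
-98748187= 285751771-384499958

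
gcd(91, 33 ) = 1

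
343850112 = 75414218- - 268435894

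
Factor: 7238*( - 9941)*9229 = - 664053849382 = -2^1*7^1*11^2*47^1*839^1*9941^1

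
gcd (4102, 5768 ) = 14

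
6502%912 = 118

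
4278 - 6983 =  - 2705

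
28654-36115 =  - 7461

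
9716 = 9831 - 115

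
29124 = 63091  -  33967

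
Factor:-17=  -  17^1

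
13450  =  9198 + 4252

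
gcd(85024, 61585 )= 1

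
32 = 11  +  21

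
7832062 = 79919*98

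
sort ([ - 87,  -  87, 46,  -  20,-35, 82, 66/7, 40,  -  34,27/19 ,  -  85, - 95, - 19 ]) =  [  -  95, -87,-87, - 85,-35, - 34, - 20,-19, 27/19, 66/7,40,  46,82] 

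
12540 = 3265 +9275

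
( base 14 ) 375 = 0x2B3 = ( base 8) 1263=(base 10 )691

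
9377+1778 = 11155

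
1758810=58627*30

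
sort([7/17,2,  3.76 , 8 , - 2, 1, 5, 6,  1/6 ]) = [ -2,1/6,7/17,  1, 2,3.76,5,6,8] 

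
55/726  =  5/66 = 0.08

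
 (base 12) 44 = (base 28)1o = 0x34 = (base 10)52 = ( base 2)110100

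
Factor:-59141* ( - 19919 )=1178029579 = 19919^1*59141^1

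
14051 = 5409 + 8642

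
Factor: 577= 577^1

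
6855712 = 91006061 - 84150349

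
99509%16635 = 16334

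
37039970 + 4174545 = 41214515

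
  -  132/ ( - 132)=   1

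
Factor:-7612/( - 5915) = 2^2*5^(  -  1 )*7^( - 1 )*11^1*13^( - 2)*  173^1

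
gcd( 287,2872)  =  1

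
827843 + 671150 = 1498993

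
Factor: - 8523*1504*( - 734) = 2^6*3^2 * 47^1*367^1 * 947^1 = 9408846528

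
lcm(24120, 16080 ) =48240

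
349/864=349/864 = 0.40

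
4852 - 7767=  -2915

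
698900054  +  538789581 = 1237689635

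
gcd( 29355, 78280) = 9785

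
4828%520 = 148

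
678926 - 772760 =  - 93834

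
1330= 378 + 952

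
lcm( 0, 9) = 0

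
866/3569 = 866/3569 = 0.24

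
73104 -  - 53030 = 126134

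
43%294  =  43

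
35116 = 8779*4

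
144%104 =40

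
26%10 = 6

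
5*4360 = 21800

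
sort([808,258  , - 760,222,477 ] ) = [ - 760,  222,258,  477,808 ] 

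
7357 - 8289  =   - 932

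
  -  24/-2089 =24/2089   =  0.01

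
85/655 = 17/131 = 0.13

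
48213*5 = 241065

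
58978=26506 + 32472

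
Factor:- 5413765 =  - 5^1*7^2 * 19^1*1163^1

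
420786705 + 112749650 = 533536355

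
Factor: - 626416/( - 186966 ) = 392/117 = 2^3 * 3^( - 2)*7^2*13^( - 1) 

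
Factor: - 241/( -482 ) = 1/2= 2^( - 1 ) 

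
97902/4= 48951/2=24475.50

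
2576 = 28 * 92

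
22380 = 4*5595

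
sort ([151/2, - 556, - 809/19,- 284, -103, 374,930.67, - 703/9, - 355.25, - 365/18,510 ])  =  [ - 556,-355.25,-284, - 103, - 703/9, - 809/19,-365/18, 151/2,374, 510, 930.67]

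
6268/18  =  3134/9 =348.22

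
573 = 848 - 275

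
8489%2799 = 92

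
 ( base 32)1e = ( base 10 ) 46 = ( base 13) 37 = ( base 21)24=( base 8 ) 56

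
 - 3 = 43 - 46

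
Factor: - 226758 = -2^1*3^1 * 7^1*5399^1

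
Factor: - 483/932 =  - 2^( - 2)*3^1 * 7^1*23^1*233^(- 1)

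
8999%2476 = 1571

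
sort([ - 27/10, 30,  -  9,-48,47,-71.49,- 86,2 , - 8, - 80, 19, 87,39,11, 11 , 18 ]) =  [ - 86, - 80, - 71.49, - 48, - 9, - 8 ,  -  27/10,2,11,11,18,19,30,39,47,87 ]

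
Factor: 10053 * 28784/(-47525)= -2^4*3^2*5^( - 2)*7^1*257^1 * 1117^1*1901^ ( - 1)  =  - 289365552/47525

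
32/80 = 2/5 = 0.40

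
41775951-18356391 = 23419560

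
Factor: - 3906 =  - 2^1*3^2*7^1 *31^1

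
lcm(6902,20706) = 20706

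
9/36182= 9/36182=0.00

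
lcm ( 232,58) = 232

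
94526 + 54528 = 149054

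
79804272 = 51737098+28067174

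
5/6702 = 5/6702 = 0.00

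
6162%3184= 2978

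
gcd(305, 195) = 5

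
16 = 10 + 6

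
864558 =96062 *9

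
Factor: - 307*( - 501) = 3^1*167^1*307^1 = 153807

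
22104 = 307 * 72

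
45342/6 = 7557 = 7557.00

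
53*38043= 2016279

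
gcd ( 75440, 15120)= 80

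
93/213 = 31/71 = 0.44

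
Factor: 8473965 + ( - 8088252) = 3^2*17^1*2521^1= 385713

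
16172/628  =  25 + 118/157 = 25.75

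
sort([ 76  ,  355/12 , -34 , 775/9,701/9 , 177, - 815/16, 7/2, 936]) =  [ - 815/16, - 34,7/2,355/12, 76 , 701/9,775/9, 177, 936 ]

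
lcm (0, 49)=0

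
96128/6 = 16021 + 1/3 = 16021.33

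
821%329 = 163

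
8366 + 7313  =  15679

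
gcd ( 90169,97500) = 1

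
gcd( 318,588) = 6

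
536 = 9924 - 9388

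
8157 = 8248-91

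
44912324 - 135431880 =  - 90519556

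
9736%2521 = 2173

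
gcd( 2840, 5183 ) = 71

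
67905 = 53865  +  14040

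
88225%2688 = 2209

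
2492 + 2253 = 4745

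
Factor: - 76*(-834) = 2^3*3^1*19^1*139^1 = 63384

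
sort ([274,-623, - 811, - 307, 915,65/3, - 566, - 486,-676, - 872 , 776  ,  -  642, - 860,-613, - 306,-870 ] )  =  [ - 872,-870, - 860, - 811, - 676, - 642, - 623, - 613, - 566, - 486, - 307, - 306,65/3 , 274,  776,915 ]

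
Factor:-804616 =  - 2^3*43^1*2339^1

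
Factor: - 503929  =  -503929^1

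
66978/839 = 66978/839 = 79.83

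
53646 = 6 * 8941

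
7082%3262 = 558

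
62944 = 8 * 7868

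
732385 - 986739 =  - 254354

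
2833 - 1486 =1347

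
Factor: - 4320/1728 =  - 2^( - 1)*5^1  =  - 5/2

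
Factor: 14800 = 2^4*5^2*37^1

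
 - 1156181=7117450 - 8273631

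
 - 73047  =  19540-92587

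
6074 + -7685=  -  1611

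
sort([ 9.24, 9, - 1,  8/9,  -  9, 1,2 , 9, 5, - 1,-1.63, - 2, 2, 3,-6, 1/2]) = [ - 9, - 6,- 2 ,- 1.63, - 1,  -  1, 1/2, 8/9, 1, 2, 2, 3, 5, 9,9,9.24 ]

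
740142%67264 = 238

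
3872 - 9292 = - 5420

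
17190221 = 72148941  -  54958720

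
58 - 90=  - 32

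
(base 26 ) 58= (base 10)138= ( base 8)212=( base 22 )66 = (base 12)b6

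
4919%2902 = 2017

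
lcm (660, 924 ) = 4620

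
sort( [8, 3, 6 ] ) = [3, 6,8] 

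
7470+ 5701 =13171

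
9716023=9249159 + 466864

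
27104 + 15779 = 42883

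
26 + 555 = 581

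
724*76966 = 55723384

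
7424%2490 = 2444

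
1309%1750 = 1309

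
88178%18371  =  14694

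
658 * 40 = 26320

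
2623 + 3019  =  5642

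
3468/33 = 105 + 1/11 = 105.09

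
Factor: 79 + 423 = 502=2^1 * 251^1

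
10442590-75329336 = -64886746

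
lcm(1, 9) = 9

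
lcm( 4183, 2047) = 96209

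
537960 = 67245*8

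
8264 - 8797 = - 533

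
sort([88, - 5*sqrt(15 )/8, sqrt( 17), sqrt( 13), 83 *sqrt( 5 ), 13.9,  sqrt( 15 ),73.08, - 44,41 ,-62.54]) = [ - 62.54,  -  44, - 5*sqrt( 15 )/8,sqrt( 13), sqrt( 15),sqrt( 17), 13.9, 41, 73.08,88, 83*  sqrt( 5)]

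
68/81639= 68/81639 = 0.00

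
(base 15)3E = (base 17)38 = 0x3b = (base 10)59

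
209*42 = 8778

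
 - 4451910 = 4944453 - 9396363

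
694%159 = 58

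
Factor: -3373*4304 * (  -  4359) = 63281311728 = 2^4*3^1*269^1* 1453^1*3373^1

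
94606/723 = 130 + 616/723 =130.85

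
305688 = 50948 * 6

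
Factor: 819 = 3^2* 7^1*13^1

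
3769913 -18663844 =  - 14893931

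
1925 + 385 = 2310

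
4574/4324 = 2287/2162=1.06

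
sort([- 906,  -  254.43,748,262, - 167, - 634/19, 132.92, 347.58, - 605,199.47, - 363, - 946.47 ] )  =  [  -  946.47,  -  906, - 605,  -  363, - 254.43,-167,-634/19 , 132.92,199.47 , 262,  347.58,748 ]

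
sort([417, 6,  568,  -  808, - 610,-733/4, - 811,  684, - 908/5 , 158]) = [  -  811, - 808,-610, - 733/4, - 908/5,6,158 , 417, 568,684]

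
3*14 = 42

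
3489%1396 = 697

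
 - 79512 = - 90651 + 11139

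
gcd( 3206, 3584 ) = 14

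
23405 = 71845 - 48440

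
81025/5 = 16205 = 16205.00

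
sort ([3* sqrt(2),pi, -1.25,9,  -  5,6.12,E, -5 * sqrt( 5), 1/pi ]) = [-5*sqrt( 5 ) ,-5,-1.25,1/pi, E,  pi,3*sqrt(2 ),6.12, 9 ]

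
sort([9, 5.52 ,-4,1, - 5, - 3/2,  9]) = [ -5, - 4, - 3/2, 1,5.52, 9 , 9]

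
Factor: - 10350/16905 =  - 2^1 * 3^1*5^1*7^( - 2) = - 30/49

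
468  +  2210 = 2678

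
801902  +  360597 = 1162499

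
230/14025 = 46/2805 =0.02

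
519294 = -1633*( - 318) 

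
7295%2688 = 1919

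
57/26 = 57/26 = 2.19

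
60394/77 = 784 + 26/77 = 784.34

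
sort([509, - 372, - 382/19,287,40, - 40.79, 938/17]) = [ - 372,-40.79, - 382/19,40, 938/17, 287, 509]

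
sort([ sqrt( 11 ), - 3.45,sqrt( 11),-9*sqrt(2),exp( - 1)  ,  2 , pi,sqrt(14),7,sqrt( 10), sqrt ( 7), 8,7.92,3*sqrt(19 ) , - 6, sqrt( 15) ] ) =[  -  9*sqrt( 2), - 6, - 3.45,exp( - 1 ), 2 , sqrt( 7), pi , sqrt(10),sqrt(11),  sqrt(11),sqrt( 14), sqrt(15), 7,  7.92,8, 3 *sqrt(19 ) ]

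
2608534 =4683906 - 2075372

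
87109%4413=3262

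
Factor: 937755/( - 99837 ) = - 5^1*7^1 * 13^1*229^1 *11093^( - 1) = - 104195/11093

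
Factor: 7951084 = 2^2*47^1 * 42293^1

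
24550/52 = 12275/26 = 472.12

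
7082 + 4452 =11534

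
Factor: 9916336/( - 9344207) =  - 2^4*619771^1 * 9344207^( - 1) 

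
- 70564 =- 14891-55673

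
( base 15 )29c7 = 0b10001100000010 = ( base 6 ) 105254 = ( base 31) 9a3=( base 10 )8962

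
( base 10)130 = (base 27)4M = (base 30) 4A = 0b10000010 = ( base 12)aa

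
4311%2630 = 1681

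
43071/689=43071/689 = 62.51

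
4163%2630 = 1533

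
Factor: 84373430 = 2^1*5^1 * 23^1*366841^1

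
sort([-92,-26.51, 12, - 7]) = [- 92, - 26.51, - 7,12 ] 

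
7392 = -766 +8158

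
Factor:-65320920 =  - 2^3* 3^2*5^1 *7^3*23^2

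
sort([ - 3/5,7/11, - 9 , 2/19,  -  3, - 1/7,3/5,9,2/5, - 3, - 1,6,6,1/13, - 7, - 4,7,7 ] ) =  [ - 9, - 7, - 4, -3, - 3, - 1, - 3/5,  -  1/7, 1/13, 2/19,2/5,3/5,7/11, 6, 6, 7,7,9 ]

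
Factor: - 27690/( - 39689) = 30/43 = 2^1 * 3^1*5^1*43^( -1)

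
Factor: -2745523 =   -  11^1*249593^1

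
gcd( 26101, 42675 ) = 1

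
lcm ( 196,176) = 8624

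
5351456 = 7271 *736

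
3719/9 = 413  +  2/9 = 413.22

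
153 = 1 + 152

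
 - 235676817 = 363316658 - 598993475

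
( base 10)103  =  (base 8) 147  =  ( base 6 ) 251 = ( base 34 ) 31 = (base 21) 4j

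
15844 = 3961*4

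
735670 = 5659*130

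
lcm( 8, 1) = 8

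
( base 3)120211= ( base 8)653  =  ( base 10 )427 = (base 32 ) DB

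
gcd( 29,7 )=1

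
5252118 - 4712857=539261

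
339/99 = 113/33= 3.42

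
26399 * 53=1399147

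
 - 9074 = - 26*349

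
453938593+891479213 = 1345417806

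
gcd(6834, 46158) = 6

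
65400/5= 13080  =  13080.00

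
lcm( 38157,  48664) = 3357816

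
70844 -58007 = 12837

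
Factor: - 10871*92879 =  - 1009687609 = - 7^1*131^1*709^1*1553^1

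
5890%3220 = 2670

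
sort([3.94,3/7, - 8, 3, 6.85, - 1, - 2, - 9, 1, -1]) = [ - 9, - 8, - 2, - 1, - 1, 3/7, 1, 3, 3.94, 6.85 ]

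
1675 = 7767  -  6092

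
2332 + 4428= 6760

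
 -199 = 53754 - 53953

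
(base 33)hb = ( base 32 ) hs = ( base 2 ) 1000111100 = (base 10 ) 572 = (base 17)1GB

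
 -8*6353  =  -50824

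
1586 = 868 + 718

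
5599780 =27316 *205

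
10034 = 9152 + 882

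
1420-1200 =220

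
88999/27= 3296 + 7/27= 3296.26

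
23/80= 23/80= 0.29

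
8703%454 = 77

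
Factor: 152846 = 2^1*76423^1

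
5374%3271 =2103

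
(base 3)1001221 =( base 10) 781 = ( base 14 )3DB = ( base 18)277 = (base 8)1415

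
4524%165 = 69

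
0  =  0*8472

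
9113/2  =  9113/2  =  4556.50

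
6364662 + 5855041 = 12219703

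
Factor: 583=11^1 * 53^1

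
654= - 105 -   -  759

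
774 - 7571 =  - 6797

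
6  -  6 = 0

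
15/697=15/697 = 0.02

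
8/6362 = 4/3181  =  0.00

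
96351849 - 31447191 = 64904658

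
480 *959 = 460320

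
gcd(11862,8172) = 18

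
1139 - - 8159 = 9298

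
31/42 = 31/42 =0.74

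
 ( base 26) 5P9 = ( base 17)dga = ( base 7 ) 14530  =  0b111111000111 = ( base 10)4039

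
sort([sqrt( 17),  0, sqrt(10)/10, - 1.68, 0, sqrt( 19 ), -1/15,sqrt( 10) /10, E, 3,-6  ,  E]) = [ - 6,- 1.68,  -  1/15, 0, 0,sqrt( 10)/10,  sqrt( 10 )/10, E,E,3,sqrt( 17 ),sqrt ( 19) ]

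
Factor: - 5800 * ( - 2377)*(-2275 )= - 2^3*5^4*7^1*13^1*29^1*2377^1 = -  31364515000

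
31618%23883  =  7735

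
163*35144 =5728472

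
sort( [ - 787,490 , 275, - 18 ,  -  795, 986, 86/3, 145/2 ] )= [ - 795, - 787, - 18 , 86/3,145/2, 275, 490,986 ]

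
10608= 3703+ 6905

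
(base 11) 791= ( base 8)1663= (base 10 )947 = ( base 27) 182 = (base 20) 277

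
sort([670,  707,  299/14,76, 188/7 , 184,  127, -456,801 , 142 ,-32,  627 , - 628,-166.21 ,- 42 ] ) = [-628  , - 456, - 166.21,-42 , - 32 , 299/14,188/7 , 76,127 , 142,184, 627, 670,707, 801]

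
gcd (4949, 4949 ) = 4949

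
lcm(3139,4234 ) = 182062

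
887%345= 197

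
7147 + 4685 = 11832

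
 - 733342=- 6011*122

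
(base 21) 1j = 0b101000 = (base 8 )50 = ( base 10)40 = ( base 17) 26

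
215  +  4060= 4275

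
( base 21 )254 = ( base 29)155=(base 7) 2614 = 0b1111011111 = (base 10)991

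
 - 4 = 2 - 6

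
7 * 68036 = 476252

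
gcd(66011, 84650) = 1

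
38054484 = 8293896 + 29760588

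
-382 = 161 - 543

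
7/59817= 7/59817  =  0.00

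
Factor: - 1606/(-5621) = 2^1 * 7^( - 1 ) = 2/7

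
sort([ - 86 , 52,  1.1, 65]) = [-86 , 1.1,52,65]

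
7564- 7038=526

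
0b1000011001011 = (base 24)7b3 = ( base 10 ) 4299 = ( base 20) AEJ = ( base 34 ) 3of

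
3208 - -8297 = 11505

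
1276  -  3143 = -1867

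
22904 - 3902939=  - 3880035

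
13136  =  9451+3685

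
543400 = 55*9880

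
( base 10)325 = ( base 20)g5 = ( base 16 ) 145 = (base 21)fa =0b101000101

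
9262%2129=746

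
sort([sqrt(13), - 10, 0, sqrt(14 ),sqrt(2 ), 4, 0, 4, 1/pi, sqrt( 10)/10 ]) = [ - 10, 0, 0,  sqrt(10) /10, 1/pi, sqrt(2 ),sqrt( 13 ), sqrt(14), 4,4 ]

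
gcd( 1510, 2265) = 755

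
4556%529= 324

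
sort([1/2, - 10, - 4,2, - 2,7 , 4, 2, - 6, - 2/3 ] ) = [- 10, - 6, - 4, - 2,-2/3, 1/2, 2, 2, 4, 7]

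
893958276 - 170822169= 723136107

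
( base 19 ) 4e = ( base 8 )132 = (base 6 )230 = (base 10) 90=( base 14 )66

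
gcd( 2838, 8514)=2838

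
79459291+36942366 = 116401657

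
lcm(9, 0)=0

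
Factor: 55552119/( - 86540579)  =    -  3^1 * 7^1*829^1*3191^1*86540579^( - 1 )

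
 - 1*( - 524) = 524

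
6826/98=69+ 32/49 = 69.65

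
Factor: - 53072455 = - 5^1*10614491^1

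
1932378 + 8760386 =10692764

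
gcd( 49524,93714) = 6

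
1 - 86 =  - 85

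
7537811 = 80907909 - 73370098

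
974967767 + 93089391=1068057158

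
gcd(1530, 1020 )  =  510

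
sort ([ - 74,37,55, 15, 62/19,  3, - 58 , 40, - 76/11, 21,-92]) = [ - 92, - 74,  -  58, - 76/11,3,  62/19, 15,21,37,  40,55]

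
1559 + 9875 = 11434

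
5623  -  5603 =20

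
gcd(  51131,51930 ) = 1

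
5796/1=5796= 5796.00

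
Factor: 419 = 419^1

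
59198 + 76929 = 136127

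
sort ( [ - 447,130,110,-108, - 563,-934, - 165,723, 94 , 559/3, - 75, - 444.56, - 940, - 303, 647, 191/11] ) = [ - 940, - 934,  -  563, - 447, -444.56, - 303, - 165, - 108, - 75,191/11, 94, 110, 130 , 559/3, 647, 723]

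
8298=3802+4496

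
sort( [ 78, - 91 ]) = [-91, 78] 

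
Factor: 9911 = 11^1*17^1 * 53^1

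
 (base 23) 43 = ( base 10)95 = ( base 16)5F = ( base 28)3B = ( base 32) 2V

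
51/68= 3/4=0.75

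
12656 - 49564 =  - 36908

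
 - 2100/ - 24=87+1/2  =  87.50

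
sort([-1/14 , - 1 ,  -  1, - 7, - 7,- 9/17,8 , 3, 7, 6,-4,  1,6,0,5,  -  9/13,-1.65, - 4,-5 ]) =[-7,-7,-5, - 4, - 4,- 1.65, - 1 , - 1,-9/13, - 9/17, -1/14,0 , 1,3,5,6,6, 7, 8 ]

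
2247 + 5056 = 7303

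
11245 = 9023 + 2222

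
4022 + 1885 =5907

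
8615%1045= 255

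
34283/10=34283/10=3428.30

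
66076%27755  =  10566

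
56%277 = 56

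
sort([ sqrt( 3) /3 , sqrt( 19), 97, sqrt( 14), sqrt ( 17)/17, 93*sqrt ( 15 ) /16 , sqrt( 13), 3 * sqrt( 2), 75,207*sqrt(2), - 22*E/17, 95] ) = [ - 22 * E/17,  sqrt(17)/17, sqrt(3)/3, sqrt(13) , sqrt(14), 3 * sqrt(2),sqrt( 19), 93*sqrt (15)/16,75 , 95,  97,207*sqrt(2 )]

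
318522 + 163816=482338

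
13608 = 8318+5290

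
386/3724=193/1862 = 0.10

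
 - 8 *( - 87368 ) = 698944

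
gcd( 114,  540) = 6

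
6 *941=5646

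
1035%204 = 15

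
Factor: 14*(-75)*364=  - 382200 = -2^3*3^1 * 5^2*7^2*13^1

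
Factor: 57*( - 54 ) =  - 2^1*3^4*19^1 = - 3078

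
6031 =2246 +3785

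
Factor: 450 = 2^1 * 3^2*5^2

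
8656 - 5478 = 3178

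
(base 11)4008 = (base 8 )12324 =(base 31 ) 5h0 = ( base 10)5332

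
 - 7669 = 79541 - 87210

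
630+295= 925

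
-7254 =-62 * 117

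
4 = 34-30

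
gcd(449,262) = 1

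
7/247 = 7/247 = 0.03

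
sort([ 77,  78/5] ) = [78/5,77]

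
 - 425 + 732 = 307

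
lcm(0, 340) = 0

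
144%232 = 144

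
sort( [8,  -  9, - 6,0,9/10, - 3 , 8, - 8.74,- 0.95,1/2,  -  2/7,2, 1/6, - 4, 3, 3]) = [ - 9, - 8.74, - 6, - 4, - 3, - 0.95, - 2/7,  0, 1/6,1/2,9/10,  2,3,3 , 8,8 ]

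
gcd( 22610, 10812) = 34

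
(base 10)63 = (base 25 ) 2D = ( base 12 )53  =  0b111111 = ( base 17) 3C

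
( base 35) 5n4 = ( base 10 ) 6934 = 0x1b16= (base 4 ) 1230112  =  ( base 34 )5xw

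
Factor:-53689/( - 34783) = 7^(  -  1)*53^1*1013^1* 4969^( - 1 ) 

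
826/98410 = 413/49205 = 0.01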